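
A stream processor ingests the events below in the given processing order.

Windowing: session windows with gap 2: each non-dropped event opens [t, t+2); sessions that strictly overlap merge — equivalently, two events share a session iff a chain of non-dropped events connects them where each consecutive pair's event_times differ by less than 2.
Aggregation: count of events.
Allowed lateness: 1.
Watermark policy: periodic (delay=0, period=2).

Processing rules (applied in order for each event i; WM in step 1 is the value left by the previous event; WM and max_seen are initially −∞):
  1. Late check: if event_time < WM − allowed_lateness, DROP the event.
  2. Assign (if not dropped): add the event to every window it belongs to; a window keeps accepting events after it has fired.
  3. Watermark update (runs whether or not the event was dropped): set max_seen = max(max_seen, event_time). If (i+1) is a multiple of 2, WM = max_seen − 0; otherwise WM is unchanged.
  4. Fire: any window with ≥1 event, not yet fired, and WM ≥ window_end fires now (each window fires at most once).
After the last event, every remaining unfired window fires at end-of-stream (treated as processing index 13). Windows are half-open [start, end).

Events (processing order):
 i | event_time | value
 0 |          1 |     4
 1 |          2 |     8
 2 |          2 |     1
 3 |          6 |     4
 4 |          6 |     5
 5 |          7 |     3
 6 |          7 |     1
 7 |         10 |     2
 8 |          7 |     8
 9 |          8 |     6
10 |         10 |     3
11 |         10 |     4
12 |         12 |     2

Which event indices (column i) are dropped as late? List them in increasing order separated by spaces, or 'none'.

8 9

i=0 t=1 v=4: → [1,3); WM=−∞
i=1 t=2 v=8: → [1,4); WM=2
i=2 t=2 v=1: → [1,4); WM=2
i=3 t=6 v=4: → [6,8); WM=6
i=4 t=6 v=5: → [6,8); WM=6
i=5 t=7 v=3: → [6,9); WM=7
i=6 t=7 v=1: → [6,9); WM=7
i=7 t=10 v=2: → [10,12); WM=10
i=8 t=7 v=8: DROP (t<10-1); WM=10
i=9 t=8 v=6: DROP (t<10-1); WM=10
i=10 t=10 v=3: → [10,12); WM=10
i=11 t=10 v=4: → [10,12); WM=10
i=12 t=12 v=2: → [12,14); WM=10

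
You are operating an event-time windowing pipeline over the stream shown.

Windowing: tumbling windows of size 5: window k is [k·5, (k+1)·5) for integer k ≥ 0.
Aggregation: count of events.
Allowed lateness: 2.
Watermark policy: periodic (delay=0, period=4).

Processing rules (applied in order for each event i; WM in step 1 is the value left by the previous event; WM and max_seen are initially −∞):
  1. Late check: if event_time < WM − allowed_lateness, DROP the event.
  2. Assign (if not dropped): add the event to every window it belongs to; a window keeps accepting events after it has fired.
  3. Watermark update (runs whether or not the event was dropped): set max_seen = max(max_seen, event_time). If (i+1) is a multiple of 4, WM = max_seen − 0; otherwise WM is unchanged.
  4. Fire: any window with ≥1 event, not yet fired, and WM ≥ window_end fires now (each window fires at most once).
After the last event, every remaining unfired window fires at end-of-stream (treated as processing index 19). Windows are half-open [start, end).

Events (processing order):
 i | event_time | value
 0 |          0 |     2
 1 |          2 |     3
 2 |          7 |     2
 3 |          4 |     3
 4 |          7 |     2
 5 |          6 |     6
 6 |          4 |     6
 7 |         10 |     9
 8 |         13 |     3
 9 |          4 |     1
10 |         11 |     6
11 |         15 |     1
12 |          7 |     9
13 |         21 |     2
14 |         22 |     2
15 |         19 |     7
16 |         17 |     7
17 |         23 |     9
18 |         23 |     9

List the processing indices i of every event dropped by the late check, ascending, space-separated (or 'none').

i=0 t=0 v=2: → [0,5); WM=−∞
i=1 t=2 v=3: → [0,5); WM=−∞
i=2 t=7 v=2: → [5,10); WM=−∞
i=3 t=4 v=3: → [0,5); WM=7; [0,5) fires=3
i=4 t=7 v=2: → [5,10); WM=7
i=5 t=6 v=6: → [5,10); WM=7
i=6 t=4 v=6: DROP (t<7-2); WM=7
i=7 t=10 v=9: → [10,15); WM=10; [5,10) fires=3
i=8 t=13 v=3: → [10,15); WM=10
i=9 t=4 v=1: DROP (t<10-2); WM=10
i=10 t=11 v=6: → [10,15); WM=10
i=11 t=15 v=1: → [15,20); WM=15; [10,15) fires=3
i=12 t=7 v=9: DROP (t<15-2); WM=15
i=13 t=21 v=2: → [20,25); WM=15
i=14 t=22 v=2: → [20,25); WM=15
i=15 t=19 v=7: → [15,20); WM=22; [15,20) fires=2
i=16 t=17 v=7: DROP (t<22-2); WM=22
i=17 t=23 v=9: → [20,25); WM=22
i=18 t=23 v=9: → [20,25); WM=22

6 9 12 16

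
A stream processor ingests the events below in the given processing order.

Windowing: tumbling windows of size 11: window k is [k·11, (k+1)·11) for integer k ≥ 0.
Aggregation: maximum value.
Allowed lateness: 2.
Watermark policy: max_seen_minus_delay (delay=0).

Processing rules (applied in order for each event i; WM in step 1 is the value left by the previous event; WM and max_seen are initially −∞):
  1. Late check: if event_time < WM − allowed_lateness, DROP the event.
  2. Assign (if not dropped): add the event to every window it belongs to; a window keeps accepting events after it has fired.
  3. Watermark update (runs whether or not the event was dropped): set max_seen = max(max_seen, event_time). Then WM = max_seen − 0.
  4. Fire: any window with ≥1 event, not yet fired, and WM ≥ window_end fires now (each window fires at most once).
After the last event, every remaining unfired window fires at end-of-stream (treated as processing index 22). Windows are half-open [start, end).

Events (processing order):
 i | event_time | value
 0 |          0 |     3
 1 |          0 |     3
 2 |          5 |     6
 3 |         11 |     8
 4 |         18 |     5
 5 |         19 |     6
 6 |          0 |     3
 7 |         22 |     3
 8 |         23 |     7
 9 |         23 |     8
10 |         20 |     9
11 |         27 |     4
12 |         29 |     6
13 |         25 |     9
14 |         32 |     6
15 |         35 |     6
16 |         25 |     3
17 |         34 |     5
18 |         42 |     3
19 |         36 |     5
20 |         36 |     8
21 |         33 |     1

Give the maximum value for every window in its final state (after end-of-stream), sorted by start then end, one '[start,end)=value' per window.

i=0 t=0 v=3: → [0,11); WM=0
i=1 t=0 v=3: → [0,11); WM=0
i=2 t=5 v=6: → [0,11); WM=5
i=3 t=11 v=8: → [11,22); WM=11; [0,11) fires=6
i=4 t=18 v=5: → [11,22); WM=18
i=5 t=19 v=6: → [11,22); WM=19
i=6 t=0 v=3: DROP (t<19-2); WM=19
i=7 t=22 v=3: → [22,33); WM=22; [11,22) fires=8
i=8 t=23 v=7: → [22,33); WM=23
i=9 t=23 v=8: → [22,33); WM=23
i=10 t=20 v=9: DROP (t<23-2); WM=23
i=11 t=27 v=4: → [22,33); WM=27
i=12 t=29 v=6: → [22,33); WM=29
i=13 t=25 v=9: DROP (t<29-2); WM=29
i=14 t=32 v=6: → [22,33); WM=32
i=15 t=35 v=6: → [33,44); WM=35; [22,33) fires=8
i=16 t=25 v=3: DROP (t<35-2); WM=35
i=17 t=34 v=5: → [33,44); WM=35
i=18 t=42 v=3: → [33,44); WM=42
i=19 t=36 v=5: DROP (t<42-2); WM=42
i=20 t=36 v=8: DROP (t<42-2); WM=42
i=21 t=33 v=1: DROP (t<42-2); WM=42

[0,11)=6 [11,22)=8 [22,33)=8 [33,44)=6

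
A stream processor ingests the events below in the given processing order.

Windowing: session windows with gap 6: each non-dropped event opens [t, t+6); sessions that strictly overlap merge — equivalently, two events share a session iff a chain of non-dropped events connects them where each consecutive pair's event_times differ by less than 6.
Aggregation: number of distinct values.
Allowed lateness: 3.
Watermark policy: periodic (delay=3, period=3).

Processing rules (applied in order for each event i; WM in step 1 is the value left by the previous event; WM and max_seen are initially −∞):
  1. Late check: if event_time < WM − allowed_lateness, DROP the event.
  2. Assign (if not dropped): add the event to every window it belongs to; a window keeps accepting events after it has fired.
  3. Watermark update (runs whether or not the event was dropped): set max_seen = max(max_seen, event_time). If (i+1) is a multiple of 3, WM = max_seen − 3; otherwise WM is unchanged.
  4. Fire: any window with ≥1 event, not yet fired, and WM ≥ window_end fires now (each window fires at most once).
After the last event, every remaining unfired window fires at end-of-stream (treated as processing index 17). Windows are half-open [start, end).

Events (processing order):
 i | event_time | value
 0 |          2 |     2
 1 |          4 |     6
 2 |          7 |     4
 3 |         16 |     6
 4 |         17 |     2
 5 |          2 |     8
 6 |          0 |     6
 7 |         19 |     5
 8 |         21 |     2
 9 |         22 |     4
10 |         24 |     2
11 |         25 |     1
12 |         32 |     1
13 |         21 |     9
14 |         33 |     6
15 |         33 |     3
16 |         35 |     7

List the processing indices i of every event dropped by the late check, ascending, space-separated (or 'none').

i=0 t=2 v=2: → [2,8); WM=−∞
i=1 t=4 v=6: → [2,10); WM=−∞
i=2 t=7 v=4: → [2,13); WM=4
i=3 t=16 v=6: → [16,22); WM=4
i=4 t=17 v=2: → [16,23); WM=4
i=5 t=2 v=8: → [2,13); WM=14
i=6 t=0 v=6: DROP (t<14-3); WM=14
i=7 t=19 v=5: → [16,25); WM=14
i=8 t=21 v=2: → [16,27); WM=18
i=9 t=22 v=4: → [16,28); WM=18
i=10 t=24 v=2: → [16,30); WM=18
i=11 t=25 v=1: → [16,31); WM=22
i=12 t=32 v=1: → [32,38); WM=22
i=13 t=21 v=9: → [16,31); WM=22
i=14 t=33 v=6: → [32,39); WM=30
i=15 t=33 v=3: → [32,39); WM=30
i=16 t=35 v=7: → [32,41); WM=30

6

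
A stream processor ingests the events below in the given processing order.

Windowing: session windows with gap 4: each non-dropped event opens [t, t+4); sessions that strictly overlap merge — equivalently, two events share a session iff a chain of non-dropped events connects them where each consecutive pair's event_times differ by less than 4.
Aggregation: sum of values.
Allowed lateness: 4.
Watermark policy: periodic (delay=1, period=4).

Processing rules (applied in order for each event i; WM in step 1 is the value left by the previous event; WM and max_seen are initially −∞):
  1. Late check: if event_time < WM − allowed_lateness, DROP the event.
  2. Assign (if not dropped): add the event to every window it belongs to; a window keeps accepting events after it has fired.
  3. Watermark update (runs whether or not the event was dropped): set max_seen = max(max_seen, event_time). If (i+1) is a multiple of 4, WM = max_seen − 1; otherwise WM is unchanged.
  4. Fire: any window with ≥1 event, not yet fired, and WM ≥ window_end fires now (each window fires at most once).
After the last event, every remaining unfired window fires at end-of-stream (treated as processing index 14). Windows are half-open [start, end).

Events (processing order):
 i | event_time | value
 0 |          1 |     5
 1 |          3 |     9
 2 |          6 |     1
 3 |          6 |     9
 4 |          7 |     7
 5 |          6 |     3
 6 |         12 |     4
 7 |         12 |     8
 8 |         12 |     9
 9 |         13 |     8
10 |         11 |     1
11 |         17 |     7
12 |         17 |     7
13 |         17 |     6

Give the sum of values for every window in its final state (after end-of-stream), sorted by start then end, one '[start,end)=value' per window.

[1,11)=34 [11,17)=30 [17,21)=20

i=0 t=1 v=5: → [1,5); WM=−∞
i=1 t=3 v=9: → [1,7); WM=−∞
i=2 t=6 v=1: → [1,10); WM=−∞
i=3 t=6 v=9: → [1,10); WM=5
i=4 t=7 v=7: → [1,11); WM=5
i=5 t=6 v=3: → [1,11); WM=5
i=6 t=12 v=4: → [12,16); WM=5
i=7 t=12 v=8: → [12,16); WM=11
i=8 t=12 v=9: → [12,16); WM=11
i=9 t=13 v=8: → [12,17); WM=11
i=10 t=11 v=1: → [11,17); WM=11
i=11 t=17 v=7: → [17,21); WM=16
i=12 t=17 v=7: → [17,21); WM=16
i=13 t=17 v=6: → [17,21); WM=16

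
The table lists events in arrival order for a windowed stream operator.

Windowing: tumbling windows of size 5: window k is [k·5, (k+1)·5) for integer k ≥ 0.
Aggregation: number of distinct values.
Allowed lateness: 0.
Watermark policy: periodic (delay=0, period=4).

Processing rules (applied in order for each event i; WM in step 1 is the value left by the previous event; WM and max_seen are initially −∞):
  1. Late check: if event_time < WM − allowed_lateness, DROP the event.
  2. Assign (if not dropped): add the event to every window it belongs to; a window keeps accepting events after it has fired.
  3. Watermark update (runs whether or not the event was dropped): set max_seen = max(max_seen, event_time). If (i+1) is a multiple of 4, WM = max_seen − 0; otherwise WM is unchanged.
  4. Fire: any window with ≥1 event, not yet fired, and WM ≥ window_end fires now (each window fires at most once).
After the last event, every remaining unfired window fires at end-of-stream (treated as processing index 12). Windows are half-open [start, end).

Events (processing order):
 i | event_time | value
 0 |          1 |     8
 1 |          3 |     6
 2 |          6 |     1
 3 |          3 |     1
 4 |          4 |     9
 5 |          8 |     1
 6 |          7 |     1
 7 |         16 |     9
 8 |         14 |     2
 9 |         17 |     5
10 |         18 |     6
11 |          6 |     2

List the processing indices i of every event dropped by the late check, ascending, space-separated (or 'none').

i=0 t=1 v=8: → [0,5); WM=−∞
i=1 t=3 v=6: → [0,5); WM=−∞
i=2 t=6 v=1: → [5,10); WM=−∞
i=3 t=3 v=1: → [0,5); WM=6; [0,5) fires=3
i=4 t=4 v=9: DROP (t<6-0); WM=6
i=5 t=8 v=1: → [5,10); WM=6
i=6 t=7 v=1: → [5,10); WM=6
i=7 t=16 v=9: → [15,20); WM=16; [5,10) fires=1
i=8 t=14 v=2: DROP (t<16-0); WM=16
i=9 t=17 v=5: → [15,20); WM=16
i=10 t=18 v=6: → [15,20); WM=16
i=11 t=6 v=2: DROP (t<16-0); WM=18

4 8 11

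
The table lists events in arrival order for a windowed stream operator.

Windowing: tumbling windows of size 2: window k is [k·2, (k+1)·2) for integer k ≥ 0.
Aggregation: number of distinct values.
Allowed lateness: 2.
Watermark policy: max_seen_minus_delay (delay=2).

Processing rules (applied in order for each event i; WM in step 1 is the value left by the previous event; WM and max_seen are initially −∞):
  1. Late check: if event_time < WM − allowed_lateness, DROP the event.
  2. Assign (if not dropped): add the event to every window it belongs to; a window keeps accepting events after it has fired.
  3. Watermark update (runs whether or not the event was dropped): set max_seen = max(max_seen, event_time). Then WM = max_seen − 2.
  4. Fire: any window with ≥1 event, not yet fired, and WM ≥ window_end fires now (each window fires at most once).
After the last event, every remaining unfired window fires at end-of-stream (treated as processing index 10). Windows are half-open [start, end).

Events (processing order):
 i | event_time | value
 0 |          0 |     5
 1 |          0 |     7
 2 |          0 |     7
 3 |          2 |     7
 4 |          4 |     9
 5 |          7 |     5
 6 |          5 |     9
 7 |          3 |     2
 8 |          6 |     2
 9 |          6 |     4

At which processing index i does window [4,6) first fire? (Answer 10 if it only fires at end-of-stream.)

i=0 t=0 v=5: → [0,2); WM=-2
i=1 t=0 v=7: → [0,2); WM=-2
i=2 t=0 v=7: → [0,2); WM=-2
i=3 t=2 v=7: → [2,4); WM=0
i=4 t=4 v=9: → [4,6); WM=2; [0,2) fires=2
i=5 t=7 v=5: → [6,8); WM=5; [2,4) fires=1
i=6 t=5 v=9: → [4,6); WM=5
i=7 t=3 v=2: → [2,4); WM=5
i=8 t=6 v=2: → [6,8); WM=5
i=9 t=6 v=4: → [6,8); WM=5

10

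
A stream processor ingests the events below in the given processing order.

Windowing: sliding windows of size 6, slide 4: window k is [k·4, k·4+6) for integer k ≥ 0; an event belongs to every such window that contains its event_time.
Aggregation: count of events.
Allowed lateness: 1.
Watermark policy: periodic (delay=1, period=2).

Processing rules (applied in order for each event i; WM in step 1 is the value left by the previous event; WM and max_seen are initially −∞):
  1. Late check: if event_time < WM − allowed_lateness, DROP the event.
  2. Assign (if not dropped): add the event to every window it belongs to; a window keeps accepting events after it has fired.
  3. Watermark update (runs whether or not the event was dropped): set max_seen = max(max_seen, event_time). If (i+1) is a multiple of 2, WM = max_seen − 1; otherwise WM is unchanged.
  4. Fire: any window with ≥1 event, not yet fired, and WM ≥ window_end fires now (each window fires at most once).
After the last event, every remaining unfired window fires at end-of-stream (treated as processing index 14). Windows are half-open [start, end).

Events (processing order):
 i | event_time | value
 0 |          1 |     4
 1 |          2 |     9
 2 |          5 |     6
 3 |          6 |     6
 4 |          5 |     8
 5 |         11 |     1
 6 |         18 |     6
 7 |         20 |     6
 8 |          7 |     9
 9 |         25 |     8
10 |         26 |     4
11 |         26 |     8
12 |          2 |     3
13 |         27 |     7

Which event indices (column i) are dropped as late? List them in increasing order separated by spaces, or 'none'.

8 12

i=0 t=1 v=4: → [0,6); WM=−∞
i=1 t=2 v=9: → [0,6); WM=1
i=2 t=5 v=6: → [4,10),[0,6); WM=1
i=3 t=6 v=6: → [4,10); WM=5
i=4 t=5 v=8: → [4,10),[0,6); WM=5
i=5 t=11 v=1: → [8,14); WM=10; [0,6) fires=4 [4,10) fires=3
i=6 t=18 v=6: → [16,22); WM=10
i=7 t=20 v=6: → [20,26),[16,22); WM=19; [8,14) fires=1
i=8 t=7 v=9: DROP (t<19-1); WM=19
i=9 t=25 v=8: → [24,30),[20,26); WM=24; [16,22) fires=2
i=10 t=26 v=4: → [24,30); WM=24
i=11 t=26 v=8: → [24,30); WM=25
i=12 t=2 v=3: DROP (t<25-1); WM=25
i=13 t=27 v=7: → [24,30); WM=26; [20,26) fires=2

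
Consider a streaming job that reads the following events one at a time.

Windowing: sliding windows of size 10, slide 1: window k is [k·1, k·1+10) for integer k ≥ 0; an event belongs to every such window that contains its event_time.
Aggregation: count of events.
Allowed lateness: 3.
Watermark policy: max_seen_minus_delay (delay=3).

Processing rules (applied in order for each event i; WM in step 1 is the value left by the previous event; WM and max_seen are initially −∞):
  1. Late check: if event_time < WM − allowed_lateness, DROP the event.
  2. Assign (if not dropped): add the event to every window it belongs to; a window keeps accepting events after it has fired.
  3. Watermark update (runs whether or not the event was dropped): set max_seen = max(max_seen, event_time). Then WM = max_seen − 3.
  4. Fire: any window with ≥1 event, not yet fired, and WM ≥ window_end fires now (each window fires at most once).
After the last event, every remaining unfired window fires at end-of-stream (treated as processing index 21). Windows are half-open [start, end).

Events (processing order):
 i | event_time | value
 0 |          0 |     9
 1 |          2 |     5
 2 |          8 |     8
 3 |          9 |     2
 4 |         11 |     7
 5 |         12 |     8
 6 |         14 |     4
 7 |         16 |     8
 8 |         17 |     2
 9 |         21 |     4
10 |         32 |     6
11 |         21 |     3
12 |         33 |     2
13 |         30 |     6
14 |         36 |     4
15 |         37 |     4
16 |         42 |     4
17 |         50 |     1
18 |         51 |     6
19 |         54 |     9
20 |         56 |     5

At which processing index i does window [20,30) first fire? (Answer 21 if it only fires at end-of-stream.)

12

i=0 t=0 v=9: → [0,10); WM=-3
i=1 t=2 v=5: → [2,12),[1,11),[0,10); WM=-1
i=2 t=8 v=8: → [8,18),[7,17),[6,16),[5,15),[4,14),[3,13),[2,12),[1,11),[0,10); WM=5
i=3 t=9 v=2: → [9,19),[8,18),[7,17),[6,16),[5,15),[4,14),[3,13),[2,12),[1,11),[0,10); WM=6
i=4 t=11 v=7: → [11,21),[10,20),[9,19),[8,18),[7,17),[6,16),[5,15),[4,14),[3,13),[2,12); WM=8
i=5 t=12 v=8: → [12,22),[11,21),[10,20),[9,19),[8,18),[7,17),[6,16),[5,15),[4,14),[3,13); WM=9
i=6 t=14 v=4: → [14,24),[13,23),[12,22),[11,21),[10,20),[9,19),[8,18),[7,17),[6,16),[5,15); WM=11; [0,10) fires=4 [1,11) fires=3
i=7 t=16 v=8: → [16,26),[15,25),[14,24),[13,23),[12,22),[11,21),[10,20),[9,19),[8,18),[7,17); WM=13; [2,12) fires=4 [3,13) fires=4
i=8 t=17 v=2: → [17,27),[16,26),[15,25),[14,24),[13,23),[12,22),[11,21),[10,20),[9,19),[8,18); WM=14; [4,14) fires=4
i=9 t=21 v=4: → [21,31),[20,30),[19,29),[18,28),[17,27),[16,26),[15,25),[14,24),[13,23),[12,22); WM=18; [5,15) fires=5 [6,16) fires=5 [7,17) fires=6 [8,18) fires=7
i=10 t=32 v=6: → [32,42),[31,41),[30,40),[29,39),[28,38),[27,37),[26,36),[25,35),[24,34),[23,33); WM=29; [9,19) fires=6 [10,20) fires=5 [11,21) fires=5 [12,22) fires=5 [13,23) fires=4 [14,24) fires=4 [15,25) fires=3 [16,26) fires=3 [17,27) fires=2 [18,28) fires=1 [19,29) fires=1
i=11 t=21 v=3: DROP (t<29-3); WM=29
i=12 t=33 v=2: → [33,43),[32,42),[31,41),[30,40),[29,39),[28,38),[27,37),[26,36),[25,35),[24,34); WM=30; [20,30) fires=1
i=13 t=30 v=6: → [30,40),[29,39),[28,38),[27,37),[26,36),[25,35),[24,34),[23,33),[22,32),[21,31); WM=30
i=14 t=36 v=4: → [36,46),[35,45),[34,44),[33,43),[32,42),[31,41),[30,40),[29,39),[28,38),[27,37); WM=33; [21,31) fires=2 [22,32) fires=1 [23,33) fires=2
i=15 t=37 v=4: → [37,47),[36,46),[35,45),[34,44),[33,43),[32,42),[31,41),[30,40),[29,39),[28,38); WM=34; [24,34) fires=3
i=16 t=42 v=4: → [42,52),[41,51),[40,50),[39,49),[38,48),[37,47),[36,46),[35,45),[34,44),[33,43); WM=39; [25,35) fires=3 [26,36) fires=3 [27,37) fires=4 [28,38) fires=5 [29,39) fires=5
i=17 t=50 v=1: → [50,60),[49,59),[48,58),[47,57),[46,56),[45,55),[44,54),[43,53),[42,52),[41,51); WM=47; [30,40) fires=5 [31,41) fires=4 [32,42) fires=4 [33,43) fires=4 [34,44) fires=3 [35,45) fires=3 [36,46) fires=3 [37,47) fires=2
i=18 t=51 v=6: → [51,61),[50,60),[49,59),[48,58),[47,57),[46,56),[45,55),[44,54),[43,53),[42,52); WM=48; [38,48) fires=1
i=19 t=54 v=9: → [54,64),[53,63),[52,62),[51,61),[50,60),[49,59),[48,58),[47,57),[46,56),[45,55); WM=51; [39,49) fires=1 [40,50) fires=1 [41,51) fires=2
i=20 t=56 v=5: → [56,66),[55,65),[54,64),[53,63),[52,62),[51,61),[50,60),[49,59),[48,58),[47,57); WM=53; [42,52) fires=3 [43,53) fires=2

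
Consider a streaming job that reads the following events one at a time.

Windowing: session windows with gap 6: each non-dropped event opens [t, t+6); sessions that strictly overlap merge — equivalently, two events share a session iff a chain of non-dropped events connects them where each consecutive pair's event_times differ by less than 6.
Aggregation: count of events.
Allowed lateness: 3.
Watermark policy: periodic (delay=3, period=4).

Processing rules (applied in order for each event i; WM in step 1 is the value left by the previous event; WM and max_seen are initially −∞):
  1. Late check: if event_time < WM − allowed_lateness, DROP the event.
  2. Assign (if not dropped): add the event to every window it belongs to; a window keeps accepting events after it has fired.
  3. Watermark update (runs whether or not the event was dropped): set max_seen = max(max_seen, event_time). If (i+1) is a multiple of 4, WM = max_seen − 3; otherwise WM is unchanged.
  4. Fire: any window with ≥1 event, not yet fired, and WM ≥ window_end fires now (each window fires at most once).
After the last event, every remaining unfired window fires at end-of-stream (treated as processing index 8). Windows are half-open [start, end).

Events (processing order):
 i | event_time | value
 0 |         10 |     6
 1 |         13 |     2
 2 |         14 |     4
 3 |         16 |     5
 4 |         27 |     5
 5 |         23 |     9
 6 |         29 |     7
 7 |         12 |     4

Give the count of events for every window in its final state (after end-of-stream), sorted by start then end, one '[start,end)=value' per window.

i=0 t=10 v=6: → [10,16); WM=−∞
i=1 t=13 v=2: → [10,19); WM=−∞
i=2 t=14 v=4: → [10,20); WM=−∞
i=3 t=16 v=5: → [10,22); WM=13
i=4 t=27 v=5: → [27,33); WM=13
i=5 t=23 v=9: → [23,33); WM=13
i=6 t=29 v=7: → [23,35); WM=13
i=7 t=12 v=4: → [10,22); WM=26

[10,22)=5 [23,35)=3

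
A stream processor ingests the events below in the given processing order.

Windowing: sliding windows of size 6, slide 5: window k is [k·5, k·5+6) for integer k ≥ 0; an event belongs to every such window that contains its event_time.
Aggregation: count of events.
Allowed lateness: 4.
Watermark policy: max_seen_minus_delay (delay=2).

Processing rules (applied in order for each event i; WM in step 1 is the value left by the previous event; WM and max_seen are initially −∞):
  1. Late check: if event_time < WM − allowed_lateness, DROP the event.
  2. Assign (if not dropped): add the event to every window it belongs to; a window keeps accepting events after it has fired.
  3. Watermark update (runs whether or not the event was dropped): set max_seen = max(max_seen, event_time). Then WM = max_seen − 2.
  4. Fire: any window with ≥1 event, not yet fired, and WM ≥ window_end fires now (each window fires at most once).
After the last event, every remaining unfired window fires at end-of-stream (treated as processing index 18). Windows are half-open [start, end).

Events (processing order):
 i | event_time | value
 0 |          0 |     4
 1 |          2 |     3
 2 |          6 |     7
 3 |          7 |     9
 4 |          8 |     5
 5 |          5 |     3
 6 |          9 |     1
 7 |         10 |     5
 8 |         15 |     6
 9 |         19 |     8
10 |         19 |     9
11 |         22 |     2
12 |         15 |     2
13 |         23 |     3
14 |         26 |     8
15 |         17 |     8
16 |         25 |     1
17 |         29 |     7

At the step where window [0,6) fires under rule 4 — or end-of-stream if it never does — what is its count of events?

2

i=0 t=0 v=4: → [0,6); WM=-2
i=1 t=2 v=3: → [0,6); WM=0
i=2 t=6 v=7: → [5,11); WM=4
i=3 t=7 v=9: → [5,11); WM=5
i=4 t=8 v=5: → [5,11); WM=6; [0,6) fires=2
i=5 t=5 v=3: → [5,11),[0,6); WM=6
i=6 t=9 v=1: → [5,11); WM=7
i=7 t=10 v=5: → [10,16),[5,11); WM=8
i=8 t=15 v=6: → [15,21),[10,16); WM=13; [5,11) fires=6
i=9 t=19 v=8: → [15,21); WM=17; [10,16) fires=2
i=10 t=19 v=9: → [15,21); WM=17
i=11 t=22 v=2: → [20,26); WM=20
i=12 t=15 v=2: DROP (t<20-4); WM=20
i=13 t=23 v=3: → [20,26); WM=21; [15,21) fires=3
i=14 t=26 v=8: → [25,31); WM=24
i=15 t=17 v=8: DROP (t<24-4); WM=24
i=16 t=25 v=1: → [25,31),[20,26); WM=24
i=17 t=29 v=7: → [25,31); WM=27; [20,26) fires=3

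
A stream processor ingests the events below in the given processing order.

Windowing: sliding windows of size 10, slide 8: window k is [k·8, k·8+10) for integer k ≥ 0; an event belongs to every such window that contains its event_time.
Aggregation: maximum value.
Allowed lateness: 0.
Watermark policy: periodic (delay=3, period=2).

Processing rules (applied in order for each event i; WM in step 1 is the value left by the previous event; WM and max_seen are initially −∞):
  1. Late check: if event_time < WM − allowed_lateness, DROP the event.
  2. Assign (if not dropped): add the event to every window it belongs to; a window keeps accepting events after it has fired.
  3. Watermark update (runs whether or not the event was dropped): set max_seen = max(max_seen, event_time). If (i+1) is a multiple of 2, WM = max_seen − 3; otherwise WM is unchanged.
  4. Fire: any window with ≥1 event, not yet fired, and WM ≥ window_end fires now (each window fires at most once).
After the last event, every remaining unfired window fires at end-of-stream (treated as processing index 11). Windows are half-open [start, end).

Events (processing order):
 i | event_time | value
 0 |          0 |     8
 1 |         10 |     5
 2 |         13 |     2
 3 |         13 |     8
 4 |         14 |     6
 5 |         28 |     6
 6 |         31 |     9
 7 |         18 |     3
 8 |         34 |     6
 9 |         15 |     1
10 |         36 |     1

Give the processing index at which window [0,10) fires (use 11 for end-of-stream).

3

i=0 t=0 v=8: → [0,10); WM=−∞
i=1 t=10 v=5: → [8,18); WM=7
i=2 t=13 v=2: → [8,18); WM=7
i=3 t=13 v=8: → [8,18); WM=10; [0,10) fires=8
i=4 t=14 v=6: → [8,18); WM=10
i=5 t=28 v=6: → [24,34); WM=25; [8,18) fires=8
i=6 t=31 v=9: → [24,34); WM=25
i=7 t=18 v=3: DROP (t<25-0); WM=28
i=8 t=34 v=6: → [32,42); WM=28
i=9 t=15 v=1: DROP (t<28-0); WM=31
i=10 t=36 v=1: → [32,42); WM=31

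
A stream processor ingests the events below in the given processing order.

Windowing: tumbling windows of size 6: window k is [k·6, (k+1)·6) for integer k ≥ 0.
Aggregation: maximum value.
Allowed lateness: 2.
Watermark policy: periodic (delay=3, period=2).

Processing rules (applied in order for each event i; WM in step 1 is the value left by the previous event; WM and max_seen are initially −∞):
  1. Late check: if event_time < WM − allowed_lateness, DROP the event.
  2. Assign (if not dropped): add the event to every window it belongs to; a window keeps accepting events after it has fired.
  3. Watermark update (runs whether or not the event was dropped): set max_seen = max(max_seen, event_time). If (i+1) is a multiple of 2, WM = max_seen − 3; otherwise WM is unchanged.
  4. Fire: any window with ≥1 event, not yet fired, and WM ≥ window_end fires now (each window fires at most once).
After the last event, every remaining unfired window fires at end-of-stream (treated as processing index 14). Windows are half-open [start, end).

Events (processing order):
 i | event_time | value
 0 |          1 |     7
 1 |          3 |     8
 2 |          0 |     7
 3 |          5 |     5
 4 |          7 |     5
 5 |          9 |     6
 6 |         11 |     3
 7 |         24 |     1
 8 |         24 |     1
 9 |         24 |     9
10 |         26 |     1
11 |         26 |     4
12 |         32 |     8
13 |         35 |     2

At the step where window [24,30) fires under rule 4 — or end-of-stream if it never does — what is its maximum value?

9

i=0 t=1 v=7: → [0,6); WM=−∞
i=1 t=3 v=8: → [0,6); WM=0
i=2 t=0 v=7: → [0,6); WM=0
i=3 t=5 v=5: → [0,6); WM=2
i=4 t=7 v=5: → [6,12); WM=2
i=5 t=9 v=6: → [6,12); WM=6; [0,6) fires=8
i=6 t=11 v=3: → [6,12); WM=6
i=7 t=24 v=1: → [24,30); WM=21; [6,12) fires=6
i=8 t=24 v=1: → [24,30); WM=21
i=9 t=24 v=9: → [24,30); WM=21
i=10 t=26 v=1: → [24,30); WM=21
i=11 t=26 v=4: → [24,30); WM=23
i=12 t=32 v=8: → [30,36); WM=23
i=13 t=35 v=2: → [30,36); WM=32; [24,30) fires=9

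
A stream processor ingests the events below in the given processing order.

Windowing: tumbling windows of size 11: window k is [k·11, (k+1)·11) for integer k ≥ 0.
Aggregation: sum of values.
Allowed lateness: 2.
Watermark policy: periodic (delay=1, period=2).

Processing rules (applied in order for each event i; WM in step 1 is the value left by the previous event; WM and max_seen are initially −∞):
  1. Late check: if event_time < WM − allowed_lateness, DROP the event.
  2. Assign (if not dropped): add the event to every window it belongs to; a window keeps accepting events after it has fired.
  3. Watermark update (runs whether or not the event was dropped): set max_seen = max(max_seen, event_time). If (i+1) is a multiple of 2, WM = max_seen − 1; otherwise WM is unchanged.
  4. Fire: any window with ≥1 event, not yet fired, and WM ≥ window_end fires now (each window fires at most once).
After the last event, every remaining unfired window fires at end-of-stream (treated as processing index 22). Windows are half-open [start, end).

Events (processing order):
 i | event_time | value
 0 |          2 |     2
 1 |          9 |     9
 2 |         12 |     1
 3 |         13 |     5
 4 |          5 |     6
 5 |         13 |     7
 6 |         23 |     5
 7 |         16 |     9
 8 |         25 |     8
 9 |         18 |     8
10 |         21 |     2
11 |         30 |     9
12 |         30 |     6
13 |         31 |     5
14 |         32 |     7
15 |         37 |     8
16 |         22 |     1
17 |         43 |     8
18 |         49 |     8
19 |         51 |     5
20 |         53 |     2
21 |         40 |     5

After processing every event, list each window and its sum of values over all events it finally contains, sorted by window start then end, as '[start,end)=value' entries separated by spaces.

i=0 t=2 v=2: → [0,11); WM=−∞
i=1 t=9 v=9: → [0,11); WM=8
i=2 t=12 v=1: → [11,22); WM=8
i=3 t=13 v=5: → [11,22); WM=12; [0,11) fires=11
i=4 t=5 v=6: DROP (t<12-2); WM=12
i=5 t=13 v=7: → [11,22); WM=12
i=6 t=23 v=5: → [22,33); WM=12
i=7 t=16 v=9: → [11,22); WM=22; [11,22) fires=22
i=8 t=25 v=8: → [22,33); WM=22
i=9 t=18 v=8: DROP (t<22-2); WM=24
i=10 t=21 v=2: DROP (t<24-2); WM=24
i=11 t=30 v=9: → [22,33); WM=29
i=12 t=30 v=6: → [22,33); WM=29
i=13 t=31 v=5: → [22,33); WM=30
i=14 t=32 v=7: → [22,33); WM=30
i=15 t=37 v=8: → [33,44); WM=36; [22,33) fires=40
i=16 t=22 v=1: DROP (t<36-2); WM=36
i=17 t=43 v=8: → [33,44); WM=42
i=18 t=49 v=8: → [44,55); WM=42
i=19 t=51 v=5: → [44,55); WM=50; [33,44) fires=16
i=20 t=53 v=2: → [44,55); WM=50
i=21 t=40 v=5: DROP (t<50-2); WM=52

[0,11)=11 [11,22)=22 [22,33)=40 [33,44)=16 [44,55)=15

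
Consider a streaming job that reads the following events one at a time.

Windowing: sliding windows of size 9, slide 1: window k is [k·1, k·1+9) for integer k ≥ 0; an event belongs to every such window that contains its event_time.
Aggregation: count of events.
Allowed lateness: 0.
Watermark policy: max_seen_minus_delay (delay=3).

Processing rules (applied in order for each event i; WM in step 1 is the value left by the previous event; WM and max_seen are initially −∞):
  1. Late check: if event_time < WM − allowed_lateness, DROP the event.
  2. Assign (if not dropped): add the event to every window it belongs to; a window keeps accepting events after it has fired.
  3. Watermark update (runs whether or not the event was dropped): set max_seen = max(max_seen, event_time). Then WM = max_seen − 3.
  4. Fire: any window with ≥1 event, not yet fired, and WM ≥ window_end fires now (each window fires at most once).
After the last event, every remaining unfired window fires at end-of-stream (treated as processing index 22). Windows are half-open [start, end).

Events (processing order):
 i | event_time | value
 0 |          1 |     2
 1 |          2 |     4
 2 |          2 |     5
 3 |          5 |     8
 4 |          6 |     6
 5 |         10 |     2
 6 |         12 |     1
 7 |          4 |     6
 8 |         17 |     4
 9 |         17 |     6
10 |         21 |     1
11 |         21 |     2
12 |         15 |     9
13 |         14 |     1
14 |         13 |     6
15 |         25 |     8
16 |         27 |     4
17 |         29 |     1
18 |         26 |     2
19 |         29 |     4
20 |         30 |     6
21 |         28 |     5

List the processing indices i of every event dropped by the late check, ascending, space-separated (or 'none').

7 12 13 14

i=0 t=1 v=2: → [1,10),[0,9); WM=-2
i=1 t=2 v=4: → [2,11),[1,10),[0,9); WM=-1
i=2 t=2 v=5: → [2,11),[1,10),[0,9); WM=-1
i=3 t=5 v=8: → [5,14),[4,13),[3,12),[2,11),[1,10),[0,9); WM=2
i=4 t=6 v=6: → [6,15),[5,14),[4,13),[3,12),[2,11),[1,10),[0,9); WM=3
i=5 t=10 v=2: → [10,19),[9,18),[8,17),[7,16),[6,15),[5,14),[4,13),[3,12),[2,11); WM=7
i=6 t=12 v=1: → [12,21),[11,20),[10,19),[9,18),[8,17),[7,16),[6,15),[5,14),[4,13); WM=9; [0,9) fires=5
i=7 t=4 v=6: DROP (t<9-0); WM=9
i=8 t=17 v=4: → [17,26),[16,25),[15,24),[14,23),[13,22),[12,21),[11,20),[10,19),[9,18); WM=14; [1,10) fires=5 [2,11) fires=5 [3,12) fires=3 [4,13) fires=4 [5,14) fires=4
i=9 t=17 v=6: → [17,26),[16,25),[15,24),[14,23),[13,22),[12,21),[11,20),[10,19),[9,18); WM=14
i=10 t=21 v=1: → [21,30),[20,29),[19,28),[18,27),[17,26),[16,25),[15,24),[14,23),[13,22); WM=18; [6,15) fires=3 [7,16) fires=2 [8,17) fires=2 [9,18) fires=4
i=11 t=21 v=2: → [21,30),[20,29),[19,28),[18,27),[17,26),[16,25),[15,24),[14,23),[13,22); WM=18
i=12 t=15 v=9: DROP (t<18-0); WM=18
i=13 t=14 v=1: DROP (t<18-0); WM=18
i=14 t=13 v=6: DROP (t<18-0); WM=18
i=15 t=25 v=8: → [25,34),[24,33),[23,32),[22,31),[21,30),[20,29),[19,28),[18,27),[17,26); WM=22; [10,19) fires=4 [11,20) fires=3 [12,21) fires=3 [13,22) fires=4
i=16 t=27 v=4: → [27,36),[26,35),[25,34),[24,33),[23,32),[22,31),[21,30),[20,29),[19,28); WM=24; [14,23) fires=4 [15,24) fires=4
i=17 t=29 v=1: → [29,38),[28,37),[27,36),[26,35),[25,34),[24,33),[23,32),[22,31),[21,30); WM=26; [16,25) fires=4 [17,26) fires=5
i=18 t=26 v=2: → [26,35),[25,34),[24,33),[23,32),[22,31),[21,30),[20,29),[19,28),[18,27); WM=26
i=19 t=29 v=4: → [29,38),[28,37),[27,36),[26,35),[25,34),[24,33),[23,32),[22,31),[21,30); WM=26
i=20 t=30 v=6: → [30,39),[29,38),[28,37),[27,36),[26,35),[25,34),[24,33),[23,32),[22,31); WM=27; [18,27) fires=4
i=21 t=28 v=5: → [28,37),[27,36),[26,35),[25,34),[24,33),[23,32),[22,31),[21,30),[20,29); WM=27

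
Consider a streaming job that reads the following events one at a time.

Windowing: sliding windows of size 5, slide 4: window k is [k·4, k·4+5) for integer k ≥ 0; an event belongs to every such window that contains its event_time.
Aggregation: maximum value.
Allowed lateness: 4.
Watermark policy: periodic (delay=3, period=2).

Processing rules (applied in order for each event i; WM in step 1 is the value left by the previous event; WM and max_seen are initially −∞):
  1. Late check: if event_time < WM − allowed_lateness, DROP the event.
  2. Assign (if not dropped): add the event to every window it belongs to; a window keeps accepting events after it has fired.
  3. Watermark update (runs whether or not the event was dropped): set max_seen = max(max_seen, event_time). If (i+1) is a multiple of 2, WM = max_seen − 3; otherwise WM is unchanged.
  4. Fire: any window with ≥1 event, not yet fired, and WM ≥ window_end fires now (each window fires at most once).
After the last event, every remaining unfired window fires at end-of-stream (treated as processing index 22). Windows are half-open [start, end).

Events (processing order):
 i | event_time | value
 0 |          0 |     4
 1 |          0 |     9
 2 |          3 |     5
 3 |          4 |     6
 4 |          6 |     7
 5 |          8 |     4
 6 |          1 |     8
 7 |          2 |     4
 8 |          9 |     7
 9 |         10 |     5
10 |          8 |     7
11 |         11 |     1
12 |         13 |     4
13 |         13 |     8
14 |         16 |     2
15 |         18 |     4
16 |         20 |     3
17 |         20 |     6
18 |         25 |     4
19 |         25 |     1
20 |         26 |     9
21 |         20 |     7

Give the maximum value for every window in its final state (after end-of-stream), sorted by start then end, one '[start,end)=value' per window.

i=0 t=0 v=4: → [0,5); WM=−∞
i=1 t=0 v=9: → [0,5); WM=-3
i=2 t=3 v=5: → [0,5); WM=-3
i=3 t=4 v=6: → [4,9),[0,5); WM=1
i=4 t=6 v=7: → [4,9); WM=1
i=5 t=8 v=4: → [8,13),[4,9); WM=5; [0,5) fires=9
i=6 t=1 v=8: → [0,5); WM=5
i=7 t=2 v=4: → [0,5); WM=5
i=8 t=9 v=7: → [8,13); WM=5
i=9 t=10 v=5: → [8,13); WM=7
i=10 t=8 v=7: → [8,13),[4,9); WM=7
i=11 t=11 v=1: → [8,13); WM=8
i=12 t=13 v=4: → [12,17); WM=8
i=13 t=13 v=8: → [12,17); WM=10; [4,9) fires=7
i=14 t=16 v=2: → [16,21),[12,17); WM=10
i=15 t=18 v=4: → [16,21); WM=15; [8,13) fires=7
i=16 t=20 v=3: → [20,25),[16,21); WM=15
i=17 t=20 v=6: → [20,25),[16,21); WM=17; [12,17) fires=8
i=18 t=25 v=4: → [24,29); WM=17
i=19 t=25 v=1: → [24,29); WM=22; [16,21) fires=6
i=20 t=26 v=9: → [24,29); WM=22
i=21 t=20 v=7: → [20,25),[16,21); WM=23

[0,5)=9 [4,9)=7 [8,13)=7 [12,17)=8 [16,21)=7 [20,25)=7 [24,29)=9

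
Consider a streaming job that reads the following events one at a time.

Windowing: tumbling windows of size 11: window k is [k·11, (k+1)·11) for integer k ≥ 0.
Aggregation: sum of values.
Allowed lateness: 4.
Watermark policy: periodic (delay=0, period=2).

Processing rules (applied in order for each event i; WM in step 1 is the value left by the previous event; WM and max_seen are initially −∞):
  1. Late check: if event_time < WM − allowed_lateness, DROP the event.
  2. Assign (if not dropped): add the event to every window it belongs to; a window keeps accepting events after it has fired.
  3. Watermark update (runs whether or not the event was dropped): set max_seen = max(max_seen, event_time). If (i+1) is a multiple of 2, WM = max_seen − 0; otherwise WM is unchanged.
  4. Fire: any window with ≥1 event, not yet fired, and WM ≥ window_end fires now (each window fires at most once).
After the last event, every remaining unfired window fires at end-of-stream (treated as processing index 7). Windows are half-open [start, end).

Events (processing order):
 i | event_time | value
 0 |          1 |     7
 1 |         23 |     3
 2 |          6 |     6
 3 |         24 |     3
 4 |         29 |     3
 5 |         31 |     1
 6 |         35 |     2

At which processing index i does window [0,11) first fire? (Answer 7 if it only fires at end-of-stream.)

i=0 t=1 v=7: → [0,11); WM=−∞
i=1 t=23 v=3: → [22,33); WM=23; [0,11) fires=7
i=2 t=6 v=6: DROP (t<23-4); WM=23
i=3 t=24 v=3: → [22,33); WM=24
i=4 t=29 v=3: → [22,33); WM=24
i=5 t=31 v=1: → [22,33); WM=31
i=6 t=35 v=2: → [33,44); WM=31

1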